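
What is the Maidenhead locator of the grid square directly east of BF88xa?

Longitude subsquare x = 23; +1 → 24, wraps to 0 = a, carry into square.
Longitude square 8; +1 → 9.
The latitude characters are unchanged.

BF98aa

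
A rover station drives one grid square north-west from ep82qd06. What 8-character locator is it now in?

EP82pd97

Longitude extended square 0; −1 → -1, wraps to 9, carry into subsquare.
Longitude subsquare q = 16; −1 → 15 = p.
Latitude extended square 6; +1 → 7.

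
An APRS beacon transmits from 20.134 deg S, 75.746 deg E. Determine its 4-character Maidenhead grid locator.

Shift to the Maidenhead origin (180°W, 90°S): lon 255.75, lat 69.87.
Field: 255.75/20 → 12 → M, 69.87/10 → 6 → G; chars MG.
Square: 15.75/2 → 7, 9.87/1 → 9; chars 79.

MG79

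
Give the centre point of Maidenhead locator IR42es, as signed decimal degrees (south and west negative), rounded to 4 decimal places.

82.7708, -11.6250

Field I=8, R=17: +8·20° lon, +17·10° lat → SW at lon -20°, lat 80°.
Square 4, 2: +4·2° lon, +2·1° lat → SW at lon -12°, lat 82°.
Subsquare e=4, s=18: +4·0.0833333° lon, +18·0.0416667° lat → SW at lon -11.6667°, lat 82.75°.
Cell spans 0.0833333° lon × 0.0416667° lat. Centre is SW corner plus half of each.
latitude 82.7708, longitude -11.6250.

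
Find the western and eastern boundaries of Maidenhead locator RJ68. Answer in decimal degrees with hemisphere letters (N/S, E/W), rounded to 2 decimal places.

172.00° E, 174.00° E

Field R=17, J=9: +17·20° lon, +9·10° lat → SW at lon 160°, lat 0°.
Square 6, 8: +6·2° lon, +8·1° lat → SW at lon 172°, lat 8°.
Cell spans 2° lon × 1° lat.
west 172.00° E, east 174.00° E.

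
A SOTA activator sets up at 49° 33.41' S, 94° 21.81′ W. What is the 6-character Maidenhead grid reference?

EE20tk

Add 180° to longitude and 90° to latitude: 85.6365, 40.4432.
Field: lon ⌊85.6365/20⌋ = 4 → E; lat ⌊40.4432/10⌋ = 4 → E.
Square: lon ⌊5.6365/2⌋ = 2; lat ⌊0.4432/1⌋ = 0.
Subsquare: lon ⌊1.6365/0.0833333⌋ = 19 → t; lat ⌊0.4432/0.0416667⌋ = 10 → k.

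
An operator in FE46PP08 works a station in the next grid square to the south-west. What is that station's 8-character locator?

FE46op97

Longitude extended square 0; −1 → -1, wraps to 9, carry into subsquare.
Longitude subsquare p = 15; −1 → 14 = o.
Latitude extended square 8; −1 → 7.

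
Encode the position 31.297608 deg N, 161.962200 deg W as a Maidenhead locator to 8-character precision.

AM91ah41

Add 180° to longitude and 90° to latitude: 18.03780, 121.29761.
Field: lon ⌊18.03780/20⌋ = 0 → A; lat ⌊121.29761/10⌋ = 12 → M.
Square: lon ⌊18.03780/2⌋ = 9; lat ⌊1.29761/1⌋ = 1.
Subsquare: lon ⌊0.03780/0.0833333⌋ = 0 → a; lat ⌊0.29761/0.0416667⌋ = 7 → h.
Extended square: lon ⌊0.03780/0.00833333⌋ = 4; lat ⌊0.00594/0.00416667⌋ = 1.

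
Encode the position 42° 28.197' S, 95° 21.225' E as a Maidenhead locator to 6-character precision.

Shift to the Maidenhead origin (180°W, 90°S): lon 275.3537, lat 47.5301.
Field: lon ⌊275.3537/20⌋ = 13 → N; lat ⌊47.5301/10⌋ = 4 → E.
Square: lon ⌊15.3537/2⌋ = 7; lat ⌊7.5301/1⌋ = 7.
Subsquare: lon ⌊1.3537/0.0833333⌋ = 16 → q; lat ⌊0.5301/0.0416667⌋ = 12 → m.

NE77qm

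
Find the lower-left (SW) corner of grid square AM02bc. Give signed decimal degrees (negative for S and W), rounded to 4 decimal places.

32.0833, -179.9167

Field A=0, M=12: +0·20° lon, +12·10° lat → SW at lon -180°, lat 30°.
Square 0, 2: +0·2° lon, +2·1° lat → SW at lon -180°, lat 32°.
Subsquare b=1, c=2: +1·0.0833333° lon, +2·0.0416667° lat → SW at lon -179.917°, lat 32.0833°.
latitude 32.0833, longitude -179.9167.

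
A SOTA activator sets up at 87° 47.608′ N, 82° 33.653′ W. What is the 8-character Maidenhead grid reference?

Shift to the Maidenhead origin (180°W, 90°S): lon 97.43912, lat 177.79347.
Field: lon ⌊97.43912/20⌋ = 4 → E; lat ⌊177.79347/10⌋ = 17 → R.
Square: lon ⌊17.43912/2⌋ = 8; lat ⌊7.79347/1⌋ = 7.
Subsquare: lon ⌊1.43912/0.0833333⌋ = 17 → r; lat ⌊0.79347/0.0416667⌋ = 19 → t.
Extended square: lon ⌊0.02245/0.00833333⌋ = 2; lat ⌊0.00180/0.00416667⌋ = 0.

ER87rt20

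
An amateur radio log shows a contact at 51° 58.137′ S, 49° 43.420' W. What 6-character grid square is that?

GD58da

Offset from 180°W / 90°S: lon 130.2763°, lat 38.0311°.
Field: lon ⌊130.2763/20⌋ = 6 → G; lat ⌊38.0311/10⌋ = 3 → D.
Square: lon ⌊10.2763/2⌋ = 5; lat ⌊8.0311/1⌋ = 8.
Subsquare: lon ⌊0.2763/0.0833333⌋ = 3 → d; lat ⌊0.0311/0.0416667⌋ = 0 → a.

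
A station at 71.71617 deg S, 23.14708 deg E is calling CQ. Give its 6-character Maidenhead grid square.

KB18ng

Offset from 180°W / 90°S: lon 203.1471°, lat 18.2838°.
Field: lon ⌊203.1471/20⌋ = 10 → K; lat ⌊18.2838/10⌋ = 1 → B.
Square: lon ⌊3.1471/2⌋ = 1; lat ⌊8.2838/1⌋ = 8.
Subsquare: lon ⌊1.1471/0.0833333⌋ = 13 → n; lat ⌊0.2838/0.0416667⌋ = 6 → g.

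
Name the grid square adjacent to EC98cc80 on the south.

Latitude extended square 0; −1 → -1, wraps to 9, carry into subsquare.
Latitude subsquare c = 2; −1 → 1 = b.
The longitude characters are unchanged.

EC98cb89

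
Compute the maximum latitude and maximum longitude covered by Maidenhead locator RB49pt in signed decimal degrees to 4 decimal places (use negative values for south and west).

Field R=17, B=1: +17·20° lon, +1·10° lat → SW at lon 160°, lat -80°.
Square 4, 9: +4·2° lon, +9·1° lat → SW at lon 168°, lat -71°.
Subsquare p=15, t=19: +15·0.0833333° lon, +19·0.0416667° lat → SW at lon 169.25°, lat -70.2083°.
Cell spans 0.0833333° lon × 0.0416667° lat. NE corner is SW corner plus one full cell.
latitude -70.1667, longitude 169.3333.

-70.1667, 169.3333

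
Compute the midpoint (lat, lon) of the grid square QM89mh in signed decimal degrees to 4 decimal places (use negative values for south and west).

39.3125, 157.0417

Field Q=16, M=12: +16·20° lon, +12·10° lat → SW at lon 140°, lat 30°.
Square 8, 9: +8·2° lon, +9·1° lat → SW at lon 156°, lat 39°.
Subsquare m=12, h=7: +12·0.0833333° lon, +7·0.0416667° lat → SW at lon 157°, lat 39.2917°.
Cell spans 0.0833333° lon × 0.0416667° lat. Centre is SW corner plus half of each.
latitude 39.3125, longitude 157.0417.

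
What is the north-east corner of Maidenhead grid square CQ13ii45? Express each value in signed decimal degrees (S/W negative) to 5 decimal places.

73.35833, -137.29167

Field C=2, Q=16: +2·20° lon, +16·10° lat → SW at lon -140°, lat 70°.
Square 1, 3: +1·2° lon, +3·1° lat → SW at lon -138°, lat 73°.
Subsquare i=8, i=8: +8·0.0833333° lon, +8·0.0416667° lat → SW at lon -137.333°, lat 73.3333°.
Extended square 4, 5: +4·0.00833333° lon, +5·0.00416667° lat → SW at lon -137.3°, lat 73.3542°.
Cell spans 0.00833333° lon × 0.00416667° lat. NE corner is SW corner plus one full cell.
latitude 73.35833, longitude -137.29167.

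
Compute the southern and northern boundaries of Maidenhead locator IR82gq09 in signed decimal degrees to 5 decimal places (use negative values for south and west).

82.70417, 82.70833

Field I=8, R=17: +8·20° lon, +17·10° lat → SW at lon -20°, lat 80°.
Square 8, 2: +8·2° lon, +2·1° lat → SW at lon -4°, lat 82°.
Subsquare g=6, q=16: +6·0.0833333° lon, +16·0.0416667° lat → SW at lon -3.5°, lat 82.6667°.
Extended square 0, 9: +0·0.00833333° lon, +9·0.00416667° lat → SW at lon -3.5°, lat 82.7042°.
Cell spans 0.00833333° lon × 0.00416667° lat.
south 82.70417, north 82.70833.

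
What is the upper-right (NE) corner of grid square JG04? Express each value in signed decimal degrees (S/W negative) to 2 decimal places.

-25.00, 2.00

Field J=9, G=6: +9·20° lon, +6·10° lat → SW at lon 0°, lat -30°.
Square 0, 4: +0·2° lon, +4·1° lat → SW at lon 0°, lat -26°.
Cell spans 2° lon × 1° lat. NE corner is SW corner plus one full cell.
latitude -25.00, longitude 2.00.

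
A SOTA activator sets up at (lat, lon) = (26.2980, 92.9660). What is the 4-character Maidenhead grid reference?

Offset from 180°W / 90°S: lon 272.97°, lat 116.30°.
Field (20°×10°, letters A–R): 272.97/20 → 13 → N, 116.30/10 → 11 → L; chars NL.
Square (2°×1°, digits 0–9): 12.97/2 → 6, 6.30/1 → 6; chars 66.

NL66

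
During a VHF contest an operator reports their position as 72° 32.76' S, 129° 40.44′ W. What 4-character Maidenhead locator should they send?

CB57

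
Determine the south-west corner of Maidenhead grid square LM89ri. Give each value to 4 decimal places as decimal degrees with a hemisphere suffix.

39.3333° N, 57.4167° E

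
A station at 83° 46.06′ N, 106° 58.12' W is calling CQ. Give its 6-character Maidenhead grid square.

DR63ms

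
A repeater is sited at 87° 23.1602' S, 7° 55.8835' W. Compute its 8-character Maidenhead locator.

IA62ao87

Add 180° to longitude and 90° to latitude: 172.06861, 2.61400.
Field (20°×10°, letters A–R): 172.06861/20 → 8 → I, 2.61400/10 → 0 → A; chars IA.
Square (2°×1°, digits 0–9): 12.06861/2 → 6, 2.61400/1 → 2; chars 62.
Subsquare (5′×2.5′, letters a–x): 0.06861/0.0833333 → 0 → a, 0.61400/0.0416667 → 14 → o; chars ao.
Extended square (30″×15″, digits 0–9): 0.06861/0.00833333 → 8, 0.03066/0.00416667 → 7; chars 87.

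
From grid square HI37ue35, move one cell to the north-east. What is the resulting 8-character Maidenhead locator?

Longitude extended square 3; +1 → 4.
Latitude extended square 5; +1 → 6.

HI37ue46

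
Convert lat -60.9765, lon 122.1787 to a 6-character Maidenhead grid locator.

PC19ca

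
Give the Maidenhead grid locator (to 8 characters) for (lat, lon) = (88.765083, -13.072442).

IR38ls13

Add 180° to longitude and 90° to latitude: 166.92756, 178.76508.
Field (20°×10°, letters A–R): 166.92756/20 → 8 → I, 178.76508/10 → 17 → R; chars IR.
Square (2°×1°, digits 0–9): 6.92756/2 → 3, 8.76508/1 → 8; chars 38.
Subsquare (5′×2.5′, letters a–x): 0.92756/0.0833333 → 11 → l, 0.76508/0.0416667 → 18 → s; chars ls.
Extended square (30″×15″, digits 0–9): 0.01089/0.00833333 → 1, 0.01508/0.00416667 → 3; chars 13.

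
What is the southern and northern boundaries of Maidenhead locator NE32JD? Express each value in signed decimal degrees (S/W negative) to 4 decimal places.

Field N=13, E=4: +13·20° lon, +4·10° lat → SW at lon 80°, lat -50°.
Square 3, 2: +3·2° lon, +2·1° lat → SW at lon 86°, lat -48°.
Subsquare j=9, d=3: +9·0.0833333° lon, +3·0.0416667° lat → SW at lon 86.75°, lat -47.875°.
Cell spans 0.0833333° lon × 0.0416667° lat.
south -47.8750, north -47.8333.

-47.8750, -47.8333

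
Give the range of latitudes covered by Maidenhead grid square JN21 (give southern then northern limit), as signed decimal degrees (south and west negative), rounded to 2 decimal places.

Field J=9, N=13: +9·20° lon, +13·10° lat → SW at lon 0°, lat 40°.
Square 2, 1: +2·2° lon, +1·1° lat → SW at lon 4°, lat 41°.
Cell spans 2° lon × 1° lat.
south 41.00, north 42.00.

41.00, 42.00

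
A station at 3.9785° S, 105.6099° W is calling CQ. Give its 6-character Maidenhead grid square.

Add 180° to longitude and 90° to latitude: 74.3901, 86.0215.
Field: lon ⌊74.3901/20⌋ = 3 → D; lat ⌊86.0215/10⌋ = 8 → I.
Square: lon ⌊14.3901/2⌋ = 7; lat ⌊6.0215/1⌋ = 6.
Subsquare: lon ⌊0.3901/0.0833333⌋ = 4 → e; lat ⌊0.0215/0.0416667⌋ = 0 → a.

DI76ea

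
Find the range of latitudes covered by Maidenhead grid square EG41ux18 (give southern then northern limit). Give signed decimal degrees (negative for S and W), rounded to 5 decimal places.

Field E=4, G=6: +4·20° lon, +6·10° lat → SW at lon -100°, lat -30°.
Square 4, 1: +4·2° lon, +1·1° lat → SW at lon -92°, lat -29°.
Subsquare u=20, x=23: +20·0.0833333° lon, +23·0.0416667° lat → SW at lon -90.3333°, lat -28.0417°.
Extended square 1, 8: +1·0.00833333° lon, +8·0.00416667° lat → SW at lon -90.325°, lat -28.0083°.
Cell spans 0.00833333° lon × 0.00416667° lat.
south -28.00833, north -28.00417.

-28.00833, -28.00417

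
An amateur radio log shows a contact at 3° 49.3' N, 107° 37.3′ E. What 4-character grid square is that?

OJ33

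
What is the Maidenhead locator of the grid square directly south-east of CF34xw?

CF44av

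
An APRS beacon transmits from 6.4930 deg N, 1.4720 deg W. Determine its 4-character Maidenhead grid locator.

Add 180° to longitude and 90° to latitude: 178.53, 96.49.
Field: 178.53/20 → 8 → I, 96.49/10 → 9 → J; chars IJ.
Square: 18.53/2 → 9, 6.49/1 → 6; chars 96.

IJ96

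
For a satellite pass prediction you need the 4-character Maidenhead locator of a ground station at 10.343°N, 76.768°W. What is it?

Offset from 180°W / 90°S: lon 103.23°, lat 100.34°.
Field: 103.23/20 → 5 → F, 100.34/10 → 10 → K; chars FK.
Square: 3.23/2 → 1, 0.34/1 → 0; chars 10.

FK10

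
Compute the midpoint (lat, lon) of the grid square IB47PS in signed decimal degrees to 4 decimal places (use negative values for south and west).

-72.2292, -10.7083

Field I=8, B=1: +8·20° lon, +1·10° lat → SW at lon -20°, lat -80°.
Square 4, 7: +4·2° lon, +7·1° lat → SW at lon -12°, lat -73°.
Subsquare p=15, s=18: +15·0.0833333° lon, +18·0.0416667° lat → SW at lon -10.75°, lat -72.25°.
Cell spans 0.0833333° lon × 0.0416667° lat. Centre is SW corner plus half of each.
latitude -72.2292, longitude -10.7083.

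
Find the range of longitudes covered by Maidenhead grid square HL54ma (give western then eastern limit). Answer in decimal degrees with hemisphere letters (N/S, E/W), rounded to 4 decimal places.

Field H=7, L=11: +7·20° lon, +11·10° lat → SW at lon -40°, lat 20°.
Square 5, 4: +5·2° lon, +4·1° lat → SW at lon -30°, lat 24°.
Subsquare m=12, a=0: +12·0.0833333° lon, +0·0.0416667° lat → SW at lon -29°, lat 24°.
Cell spans 0.0833333° lon × 0.0416667° lat.
west 29.0000° W, east 28.9167° W.

29.0000° W, 28.9167° W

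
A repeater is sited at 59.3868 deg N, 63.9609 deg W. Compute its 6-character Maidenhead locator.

FO89aj

Shift to the Maidenhead origin (180°W, 90°S): lon 116.0391, lat 149.3868.
Field (20°×10°, letters A–R): 116.0391/20 → 5 → F, 149.3868/10 → 14 → O; chars FO.
Square (2°×1°, digits 0–9): 16.0391/2 → 8, 9.3868/1 → 9; chars 89.
Subsquare (5′×2.5′, letters a–x): 0.0391/0.0833333 → 0 → a, 0.3868/0.0416667 → 9 → j; chars aj.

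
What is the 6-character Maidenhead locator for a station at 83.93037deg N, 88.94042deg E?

Offset from 180°W / 90°S: lon 268.9404°, lat 173.9304°.
Field: 268.9404/20 → 13 → N, 173.9304/10 → 17 → R; chars NR.
Square: 8.9404/2 → 4, 3.9304/1 → 3; chars 43.
Subsquare: 0.9404/0.0833333 → 11 → l, 0.9304/0.0416667 → 22 → w; chars lw.

NR43lw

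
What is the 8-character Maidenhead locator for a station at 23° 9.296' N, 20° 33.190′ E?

Shift to the Maidenhead origin (180°W, 90°S): lon 200.55317, lat 113.15493.
Field: 200.55317/20 → 10 → K, 113.15493/10 → 11 → L; chars KL.
Square: 0.55317/2 → 0, 3.15493/1 → 3; chars 03.
Subsquare: 0.55317/0.0833333 → 6 → g, 0.15493/0.0416667 → 3 → d; chars gd.
Extended square: 0.05317/0.00833333 → 6, 0.02993/0.00416667 → 7; chars 67.

KL03gd67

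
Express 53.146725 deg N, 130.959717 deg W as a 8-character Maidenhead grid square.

CO43md45

Shift to the Maidenhead origin (180°W, 90°S): lon 49.04028, lat 143.14673.
Field: 49.04028/20 → 2 → C, 143.14673/10 → 14 → O; chars CO.
Square: 9.04028/2 → 4, 3.14673/1 → 3; chars 43.
Subsquare: 1.04028/0.0833333 → 12 → m, 0.14673/0.0416667 → 3 → d; chars md.
Extended square: 0.04028/0.00833333 → 4, 0.02173/0.00416667 → 5; chars 45.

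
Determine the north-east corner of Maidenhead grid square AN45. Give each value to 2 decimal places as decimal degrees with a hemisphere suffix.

46.00° N, 170.00° W

Field A=0, N=13: +0·20° lon, +13·10° lat → SW at lon -180°, lat 40°.
Square 4, 5: +4·2° lon, +5·1° lat → SW at lon -172°, lat 45°.
Cell spans 2° lon × 1° lat. NE corner is SW corner plus one full cell.
latitude 46.00° N, longitude 170.00° W.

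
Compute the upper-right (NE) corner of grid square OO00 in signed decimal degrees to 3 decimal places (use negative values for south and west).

Field O=14, O=14: +14·20° lon, +14·10° lat → SW at lon 100°, lat 50°.
Square 0, 0: +0·2° lon, +0·1° lat → SW at lon 100°, lat 50°.
Cell spans 2° lon × 1° lat. NE corner is SW corner plus one full cell.
latitude 51.000, longitude 102.000.

51.000, 102.000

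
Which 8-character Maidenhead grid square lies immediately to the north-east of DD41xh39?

Longitude extended square 3; +1 → 4.
Latitude extended square 9; +1 → 10, wraps to 0, carry into subsquare.
Latitude subsquare h = 7; +1 → 8 = i.

DD41xi40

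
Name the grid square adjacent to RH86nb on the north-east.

RH86oc

Longitude subsquare n = 13; +1 → 14 = o.
Latitude subsquare b = 1; +1 → 2 = c.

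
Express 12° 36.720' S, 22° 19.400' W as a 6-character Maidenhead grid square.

HH87uj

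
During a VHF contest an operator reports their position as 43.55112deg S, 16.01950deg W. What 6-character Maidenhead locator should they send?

IE16xk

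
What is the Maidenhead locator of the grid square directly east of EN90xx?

Longitude subsquare x = 23; +1 → 24, wraps to 0 = a, carry into square.
Longitude square 9; +1 → 10, wraps to 0, carry into field.
Longitude field E = 4; +1 → 5 = F.
The latitude characters are unchanged.

FN00ax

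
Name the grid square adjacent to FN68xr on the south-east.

Longitude subsquare x = 23; +1 → 24, wraps to 0 = a, carry into square.
Longitude square 6; +1 → 7.
Latitude subsquare r = 17; −1 → 16 = q.

FN78aq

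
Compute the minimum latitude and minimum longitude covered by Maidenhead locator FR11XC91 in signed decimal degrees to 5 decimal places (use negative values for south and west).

Field F=5, R=17: +5·20° lon, +17·10° lat → SW at lon -80°, lat 80°.
Square 1, 1: +1·2° lon, +1·1° lat → SW at lon -78°, lat 81°.
Subsquare x=23, c=2: +23·0.0833333° lon, +2·0.0416667° lat → SW at lon -76.0833°, lat 81.0833°.
Extended square 9, 1: +9·0.00833333° lon, +1·0.00416667° lat → SW at lon -76.0083°, lat 81.0875°.
latitude 81.08750, longitude -76.00833.

81.08750, -76.00833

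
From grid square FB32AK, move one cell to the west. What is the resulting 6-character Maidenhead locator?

FB22xk

Longitude subsquare a = 0; −1 → -1, wraps to 23 = x, carry into square.
Longitude square 3; −1 → 2.
The latitude characters are unchanged.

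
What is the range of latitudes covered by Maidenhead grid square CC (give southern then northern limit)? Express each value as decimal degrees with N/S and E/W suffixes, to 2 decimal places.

70.00° S, 60.00° S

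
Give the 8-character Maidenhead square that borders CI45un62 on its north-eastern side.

CI45un73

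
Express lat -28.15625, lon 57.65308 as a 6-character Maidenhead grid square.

LG81tu

Add 180° to longitude and 90° to latitude: 237.6531, 61.8438.
Field: 237.6531/20 → 11 → L, 61.8438/10 → 6 → G; chars LG.
Square: 17.6531/2 → 8, 1.8438/1 → 1; chars 81.
Subsquare: 1.6531/0.0833333 → 19 → t, 0.8438/0.0416667 → 20 → u; chars tu.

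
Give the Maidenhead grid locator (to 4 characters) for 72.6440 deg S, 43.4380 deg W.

GB87

Offset from 180°W / 90°S: lon 136.56°, lat 17.36°.
Field: lon ⌊136.56/20⌋ = 6 → G; lat ⌊17.36/10⌋ = 1 → B.
Square: lon ⌊16.56/2⌋ = 8; lat ⌊7.36/1⌋ = 7.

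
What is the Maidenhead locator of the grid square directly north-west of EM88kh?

EM88ji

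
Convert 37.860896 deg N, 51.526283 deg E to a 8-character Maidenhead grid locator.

Offset from 180°W / 90°S: lon 231.52628°, lat 127.86090°.
Field: 231.52628/20 → 11 → L, 127.86090/10 → 12 → M; chars LM.
Square: 11.52628/2 → 5, 7.86090/1 → 7; chars 57.
Subsquare: 1.52628/0.0833333 → 18 → s, 0.86090/0.0416667 → 20 → u; chars su.
Extended square: 0.02628/0.00833333 → 3, 0.02756/0.00416667 → 6; chars 36.

LM57su36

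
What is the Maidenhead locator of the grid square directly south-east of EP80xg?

EP90af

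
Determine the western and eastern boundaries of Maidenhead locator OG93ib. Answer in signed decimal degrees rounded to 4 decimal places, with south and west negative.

Field O=14, G=6: +14·20° lon, +6·10° lat → SW at lon 100°, lat -30°.
Square 9, 3: +9·2° lon, +3·1° lat → SW at lon 118°, lat -27°.
Subsquare i=8, b=1: +8·0.0833333° lon, +1·0.0416667° lat → SW at lon 118.667°, lat -26.9583°.
Cell spans 0.0833333° lon × 0.0416667° lat.
west 118.6667, east 118.7500.

118.6667, 118.7500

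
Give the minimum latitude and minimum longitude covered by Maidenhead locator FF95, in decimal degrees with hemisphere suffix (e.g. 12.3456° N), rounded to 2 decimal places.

35.00° S, 62.00° W

Field F=5, F=5: +5·20° lon, +5·10° lat → SW at lon -80°, lat -40°.
Square 9, 5: +9·2° lon, +5·1° lat → SW at lon -62°, lat -35°.
latitude 35.00° S, longitude 62.00° W.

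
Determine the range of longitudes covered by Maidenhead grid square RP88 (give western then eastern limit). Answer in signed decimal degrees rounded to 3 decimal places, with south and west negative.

176.000, 178.000

Field R=17, P=15: +17·20° lon, +15·10° lat → SW at lon 160°, lat 60°.
Square 8, 8: +8·2° lon, +8·1° lat → SW at lon 176°, lat 68°.
Cell spans 2° lon × 1° lat.
west 176.000, east 178.000.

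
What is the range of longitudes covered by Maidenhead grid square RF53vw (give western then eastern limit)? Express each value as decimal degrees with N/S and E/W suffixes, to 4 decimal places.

171.7500° E, 171.8333° E

Field R=17, F=5: +17·20° lon, +5·10° lat → SW at lon 160°, lat -40°.
Square 5, 3: +5·2° lon, +3·1° lat → SW at lon 170°, lat -37°.
Subsquare v=21, w=22: +21·0.0833333° lon, +22·0.0416667° lat → SW at lon 171.75°, lat -36.0833°.
Cell spans 0.0833333° lon × 0.0416667° lat.
west 171.7500° E, east 171.8333° E.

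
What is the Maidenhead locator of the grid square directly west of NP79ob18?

NP79ob08

Longitude extended square 1; −1 → 0.
The latitude characters are unchanged.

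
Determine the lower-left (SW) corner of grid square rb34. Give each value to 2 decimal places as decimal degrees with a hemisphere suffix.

Field R=17, B=1: +17·20° lon, +1·10° lat → SW at lon 160°, lat -80°.
Square 3, 4: +3·2° lon, +4·1° lat → SW at lon 166°, lat -76°.
latitude 76.00° S, longitude 166.00° E.

76.00° S, 166.00° E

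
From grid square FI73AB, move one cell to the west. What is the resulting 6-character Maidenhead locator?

FI63xb

Longitude subsquare a = 0; −1 → -1, wraps to 23 = x, carry into square.
Longitude square 7; −1 → 6.
The latitude characters are unchanged.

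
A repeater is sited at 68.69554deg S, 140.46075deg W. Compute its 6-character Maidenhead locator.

Add 180° to longitude and 90° to latitude: 39.5393, 21.3045.
Field (20°×10°, letters A–R): lon ⌊39.5393/20⌋ = 1 → B; lat ⌊21.3045/10⌋ = 2 → C.
Square (2°×1°, digits 0–9): lon ⌊19.5393/2⌋ = 9; lat ⌊1.3045/1⌋ = 1.
Subsquare (5′×2.5′, letters a–x): lon ⌊1.5393/0.0833333⌋ = 18 → s; lat ⌊0.3045/0.0416667⌋ = 7 → h.

BC91sh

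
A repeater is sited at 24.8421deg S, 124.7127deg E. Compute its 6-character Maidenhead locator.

PG25id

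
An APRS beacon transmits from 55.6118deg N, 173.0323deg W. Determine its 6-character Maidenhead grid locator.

Add 180° to longitude and 90° to latitude: 6.9677, 145.6118.
Field (20°×10°, letters A–R): lon ⌊6.9677/20⌋ = 0 → A; lat ⌊145.6118/10⌋ = 14 → O.
Square (2°×1°, digits 0–9): lon ⌊6.9677/2⌋ = 3; lat ⌊5.6118/1⌋ = 5.
Subsquare (5′×2.5′, letters a–x): lon ⌊0.9677/0.0833333⌋ = 11 → l; lat ⌊0.6118/0.0416667⌋ = 14 → o.

AO35lo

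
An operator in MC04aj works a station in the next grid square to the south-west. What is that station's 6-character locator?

LC94xi

Longitude subsquare a = 0; −1 → -1, wraps to 23 = x, carry into square.
Longitude square 0; −1 → -1, wraps to 9, carry into field.
Longitude field M = 12; −1 → 11 = L.
Latitude subsquare j = 9; −1 → 8 = i.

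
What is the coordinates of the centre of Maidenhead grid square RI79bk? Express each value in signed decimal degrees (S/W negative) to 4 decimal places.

-0.5625, 174.1250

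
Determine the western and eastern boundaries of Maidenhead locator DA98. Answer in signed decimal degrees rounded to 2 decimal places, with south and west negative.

Field D=3, A=0: +3·20° lon, +0·10° lat → SW at lon -120°, lat -90°.
Square 9, 8: +9·2° lon, +8·1° lat → SW at lon -102°, lat -82°.
Cell spans 2° lon × 1° lat.
west -102.00, east -100.00.

-102.00, -100.00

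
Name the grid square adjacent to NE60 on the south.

ND69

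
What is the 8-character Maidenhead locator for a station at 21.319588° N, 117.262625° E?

OL81ph16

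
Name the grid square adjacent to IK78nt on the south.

IK78ns

Latitude subsquare t = 19; −1 → 18 = s.
The longitude characters are unchanged.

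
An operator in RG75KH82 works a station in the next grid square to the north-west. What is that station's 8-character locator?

RG75kh73

Longitude extended square 8; −1 → 7.
Latitude extended square 2; +1 → 3.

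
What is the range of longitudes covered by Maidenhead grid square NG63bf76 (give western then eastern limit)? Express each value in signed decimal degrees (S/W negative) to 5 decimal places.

Field N=13, G=6: +13·20° lon, +6·10° lat → SW at lon 80°, lat -30°.
Square 6, 3: +6·2° lon, +3·1° lat → SW at lon 92°, lat -27°.
Subsquare b=1, f=5: +1·0.0833333° lon, +5·0.0416667° lat → SW at lon 92.0833°, lat -26.7917°.
Extended square 7, 6: +7·0.00833333° lon, +6·0.00416667° lat → SW at lon 92.1417°, lat -26.7667°.
Cell spans 0.00833333° lon × 0.00416667° lat.
west 92.14167, east 92.15000.

92.14167, 92.15000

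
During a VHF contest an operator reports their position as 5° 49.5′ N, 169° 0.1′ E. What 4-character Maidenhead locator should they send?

RJ45

Add 180° to longitude and 90° to latitude: 349.00, 95.83.
Field: lon ⌊349.00/20⌋ = 17 → R; lat ⌊95.83/10⌋ = 9 → J.
Square: lon ⌊9.00/2⌋ = 4; lat ⌊5.83/1⌋ = 5.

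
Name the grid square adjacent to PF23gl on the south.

PF23gk

Latitude subsquare l = 11; −1 → 10 = k.
The longitude characters are unchanged.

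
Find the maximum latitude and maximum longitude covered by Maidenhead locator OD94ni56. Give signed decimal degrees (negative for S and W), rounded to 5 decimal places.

-55.63750, 119.13333

Field O=14, D=3: +14·20° lon, +3·10° lat → SW at lon 100°, lat -60°.
Square 9, 4: +9·2° lon, +4·1° lat → SW at lon 118°, lat -56°.
Subsquare n=13, i=8: +13·0.0833333° lon, +8·0.0416667° lat → SW at lon 119.083°, lat -55.6667°.
Extended square 5, 6: +5·0.00833333° lon, +6·0.00416667° lat → SW at lon 119.125°, lat -55.6417°.
Cell spans 0.00833333° lon × 0.00416667° lat. NE corner is SW corner plus one full cell.
latitude -55.63750, longitude 119.13333.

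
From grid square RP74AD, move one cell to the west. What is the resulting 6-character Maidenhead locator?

RP64xd

Longitude subsquare a = 0; −1 → -1, wraps to 23 = x, carry into square.
Longitude square 7; −1 → 6.
The latitude characters are unchanged.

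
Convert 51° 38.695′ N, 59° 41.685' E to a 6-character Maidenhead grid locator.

Offset from 180°W / 90°S: lon 239.6947°, lat 141.6449°.
Field: lon ⌊239.6947/20⌋ = 11 → L; lat ⌊141.6449/10⌋ = 14 → O.
Square: lon ⌊19.6947/2⌋ = 9; lat ⌊1.6449/1⌋ = 1.
Subsquare: lon ⌊1.6947/0.0833333⌋ = 20 → u; lat ⌊0.6449/0.0416667⌋ = 15 → p.

LO91up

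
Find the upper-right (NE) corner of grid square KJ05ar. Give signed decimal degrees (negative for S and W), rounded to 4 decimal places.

5.7500, 20.0833

Field K=10, J=9: +10·20° lon, +9·10° lat → SW at lon 20°, lat 0°.
Square 0, 5: +0·2° lon, +5·1° lat → SW at lon 20°, lat 5°.
Subsquare a=0, r=17: +0·0.0833333° lon, +17·0.0416667° lat → SW at lon 20°, lat 5.70833°.
Cell spans 0.0833333° lon × 0.0416667° lat. NE corner is SW corner plus one full cell.
latitude 5.7500, longitude 20.0833.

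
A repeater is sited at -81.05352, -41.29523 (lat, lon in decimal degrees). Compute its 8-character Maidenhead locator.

GA98iw47

Add 180° to longitude and 90° to latitude: 138.70477, 8.94648.
Field: 138.70477/20 → 6 → G, 8.94648/10 → 0 → A; chars GA.
Square: 18.70477/2 → 9, 8.94648/1 → 8; chars 98.
Subsquare: 0.70477/0.0833333 → 8 → i, 0.94648/0.0416667 → 22 → w; chars iw.
Extended square: 0.03810/0.00833333 → 4, 0.02981/0.00416667 → 7; chars 47.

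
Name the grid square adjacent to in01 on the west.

HN91

Longitude square 0; −1 → -1, wraps to 9, carry into field.
Longitude field I = 8; −1 → 7 = H.
The latitude characters are unchanged.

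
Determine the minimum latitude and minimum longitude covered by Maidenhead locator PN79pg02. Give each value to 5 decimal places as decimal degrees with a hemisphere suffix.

49.25833° N, 135.25000° E

Field P=15, N=13: +15·20° lon, +13·10° lat → SW at lon 120°, lat 40°.
Square 7, 9: +7·2° lon, +9·1° lat → SW at lon 134°, lat 49°.
Subsquare p=15, g=6: +15·0.0833333° lon, +6·0.0416667° lat → SW at lon 135.25°, lat 49.25°.
Extended square 0, 2: +0·0.00833333° lon, +2·0.00416667° lat → SW at lon 135.25°, lat 49.2583°.
latitude 49.25833° N, longitude 135.25000° E.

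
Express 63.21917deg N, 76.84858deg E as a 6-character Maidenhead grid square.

Shift to the Maidenhead origin (180°W, 90°S): lon 256.8486, lat 153.2192.
Field (20°×10°, letters A–R): lon ⌊256.8486/20⌋ = 12 → M; lat ⌊153.2192/10⌋ = 15 → P.
Square (2°×1°, digits 0–9): lon ⌊16.8486/2⌋ = 8; lat ⌊3.2192/1⌋ = 3.
Subsquare (5′×2.5′, letters a–x): lon ⌊0.8486/0.0833333⌋ = 10 → k; lat ⌊0.2192/0.0416667⌋ = 5 → f.

MP83kf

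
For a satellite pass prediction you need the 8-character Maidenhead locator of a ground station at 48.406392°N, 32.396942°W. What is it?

Add 180° to longitude and 90° to latitude: 147.60306, 138.40639.
Field: 147.60306/20 → 7 → H, 138.40639/10 → 13 → N; chars HN.
Square: 7.60306/2 → 3, 8.40639/1 → 8; chars 38.
Subsquare: 1.60306/0.0833333 → 19 → t, 0.40639/0.0416667 → 9 → j; chars tj.
Extended square: 0.01972/0.00833333 → 2, 0.03139/0.00416667 → 7; chars 27.

HN38tj27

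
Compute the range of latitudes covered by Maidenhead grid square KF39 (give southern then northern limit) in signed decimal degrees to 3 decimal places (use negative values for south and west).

-31.000, -30.000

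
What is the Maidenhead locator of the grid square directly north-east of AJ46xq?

AJ56ar

Longitude subsquare x = 23; +1 → 24, wraps to 0 = a, carry into square.
Longitude square 4; +1 → 5.
Latitude subsquare q = 16; +1 → 17 = r.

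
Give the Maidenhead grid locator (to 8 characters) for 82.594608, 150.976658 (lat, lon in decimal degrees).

QR52lo72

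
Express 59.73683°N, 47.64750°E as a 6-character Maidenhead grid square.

Add 180° to longitude and 90° to latitude: 227.6475, 149.7368.
Field: lon ⌊227.6475/20⌋ = 11 → L; lat ⌊149.7368/10⌋ = 14 → O.
Square: lon ⌊7.6475/2⌋ = 3; lat ⌊9.7368/1⌋ = 9.
Subsquare: lon ⌊1.6475/0.0833333⌋ = 19 → t; lat ⌊0.7368/0.0416667⌋ = 17 → r.

LO39tr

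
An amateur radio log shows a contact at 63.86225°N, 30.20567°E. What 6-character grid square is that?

KP53cu

Add 180° to longitude and 90° to latitude: 210.2057, 153.8623.
Field: lon ⌊210.2057/20⌋ = 10 → K; lat ⌊153.8623/10⌋ = 15 → P.
Square: lon ⌊10.2057/2⌋ = 5; lat ⌊3.8623/1⌋ = 3.
Subsquare: lon ⌊0.2057/0.0833333⌋ = 2 → c; lat ⌊0.8623/0.0416667⌋ = 20 → u.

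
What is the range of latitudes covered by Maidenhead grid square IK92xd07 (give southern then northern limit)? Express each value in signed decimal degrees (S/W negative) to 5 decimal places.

Field I=8, K=10: +8·20° lon, +10·10° lat → SW at lon -20°, lat 10°.
Square 9, 2: +9·2° lon, +2·1° lat → SW at lon -2°, lat 12°.
Subsquare x=23, d=3: +23·0.0833333° lon, +3·0.0416667° lat → SW at lon -0.0833333°, lat 12.125°.
Extended square 0, 7: +0·0.00833333° lon, +7·0.00416667° lat → SW at lon -0.0833333°, lat 12.1542°.
Cell spans 0.00833333° lon × 0.00416667° lat.
south 12.15417, north 12.15833.

12.15417, 12.15833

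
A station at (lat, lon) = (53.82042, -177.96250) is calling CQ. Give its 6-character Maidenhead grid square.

AO13at

Offset from 180°W / 90°S: lon 2.0375°, lat 143.8204°.
Field: 2.0375/20 → 0 → A, 143.8204/10 → 14 → O; chars AO.
Square: 2.0375/2 → 1, 3.8204/1 → 3; chars 13.
Subsquare: 0.0375/0.0833333 → 0 → a, 0.8204/0.0416667 → 19 → t; chars at.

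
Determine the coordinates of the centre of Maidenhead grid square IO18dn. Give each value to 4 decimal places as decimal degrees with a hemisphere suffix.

Field I=8, O=14: +8·20° lon, +14·10° lat → SW at lon -20°, lat 50°.
Square 1, 8: +1·2° lon, +8·1° lat → SW at lon -18°, lat 58°.
Subsquare d=3, n=13: +3·0.0833333° lon, +13·0.0416667° lat → SW at lon -17.75°, lat 58.5417°.
Cell spans 0.0833333° lon × 0.0416667° lat. Centre is SW corner plus half of each.
latitude 58.5625° N, longitude 17.7083° W.

58.5625° N, 17.7083° W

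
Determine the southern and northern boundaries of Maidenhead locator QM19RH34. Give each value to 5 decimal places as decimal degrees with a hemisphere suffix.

39.30833° N, 39.31250° N

Field Q=16, M=12: +16·20° lon, +12·10° lat → SW at lon 140°, lat 30°.
Square 1, 9: +1·2° lon, +9·1° lat → SW at lon 142°, lat 39°.
Subsquare r=17, h=7: +17·0.0833333° lon, +7·0.0416667° lat → SW at lon 143.417°, lat 39.2917°.
Extended square 3, 4: +3·0.00833333° lon, +4·0.00416667° lat → SW at lon 143.442°, lat 39.3083°.
Cell spans 0.00833333° lon × 0.00416667° lat.
south 39.30833° N, north 39.31250° N.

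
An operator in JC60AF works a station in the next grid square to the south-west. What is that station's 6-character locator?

JC50xe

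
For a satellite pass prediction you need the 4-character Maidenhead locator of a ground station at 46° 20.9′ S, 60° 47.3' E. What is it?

Shift to the Maidenhead origin (180°W, 90°S): lon 240.79, lat 43.65.
Field (20°×10°, letters A–R): lon ⌊240.79/20⌋ = 12 → M; lat ⌊43.65/10⌋ = 4 → E.
Square (2°×1°, digits 0–9): lon ⌊0.79/2⌋ = 0; lat ⌊3.65/1⌋ = 3.

ME03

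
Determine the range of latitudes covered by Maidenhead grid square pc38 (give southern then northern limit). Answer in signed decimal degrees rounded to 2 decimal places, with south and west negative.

-62.00, -61.00

Field P=15, C=2: +15·20° lon, +2·10° lat → SW at lon 120°, lat -70°.
Square 3, 8: +3·2° lon, +8·1° lat → SW at lon 126°, lat -62°.
Cell spans 2° lon × 1° lat.
south -62.00, north -61.00.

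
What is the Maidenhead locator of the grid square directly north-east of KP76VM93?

Longitude extended square 9; +1 → 10, wraps to 0, carry into subsquare.
Longitude subsquare v = 21; +1 → 22 = w.
Latitude extended square 3; +1 → 4.

KP76wm04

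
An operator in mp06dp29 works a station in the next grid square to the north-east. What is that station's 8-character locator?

MP06dq30

Longitude extended square 2; +1 → 3.
Latitude extended square 9; +1 → 10, wraps to 0, carry into subsquare.
Latitude subsquare p = 15; +1 → 16 = q.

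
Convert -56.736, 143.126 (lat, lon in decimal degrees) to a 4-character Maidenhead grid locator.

Shift to the Maidenhead origin (180°W, 90°S): lon 323.13, lat 33.26.
Field: lon ⌊323.13/20⌋ = 16 → Q; lat ⌊33.26/10⌋ = 3 → D.
Square: lon ⌊3.13/2⌋ = 1; lat ⌊3.26/1⌋ = 3.

QD13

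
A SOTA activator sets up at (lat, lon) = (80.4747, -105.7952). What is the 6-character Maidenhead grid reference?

Add 180° to longitude and 90° to latitude: 74.2048, 170.4747.
Field: 74.2048/20 → 3 → D, 170.4747/10 → 17 → R; chars DR.
Square: 14.2048/2 → 7, 0.4747/1 → 0; chars 70.
Subsquare: 0.2048/0.0833333 → 2 → c, 0.4747/0.0416667 → 11 → l; chars cl.

DR70cl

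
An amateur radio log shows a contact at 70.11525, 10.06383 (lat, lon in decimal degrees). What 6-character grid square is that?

Shift to the Maidenhead origin (180°W, 90°S): lon 190.0638, lat 160.1153.
Field: lon ⌊190.0638/20⌋ = 9 → J; lat ⌊160.1153/10⌋ = 16 → Q.
Square: lon ⌊10.0638/2⌋ = 5; lat ⌊0.1153/1⌋ = 0.
Subsquare: lon ⌊0.0638/0.0833333⌋ = 0 → a; lat ⌊0.1153/0.0416667⌋ = 2 → c.

JQ50ac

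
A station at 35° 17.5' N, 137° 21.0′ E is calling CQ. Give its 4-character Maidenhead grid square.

PM85

Offset from 180°W / 90°S: lon 317.35°, lat 125.29°.
Field: 317.35/20 → 15 → P, 125.29/10 → 12 → M; chars PM.
Square: 17.35/2 → 8, 5.29/1 → 5; chars 85.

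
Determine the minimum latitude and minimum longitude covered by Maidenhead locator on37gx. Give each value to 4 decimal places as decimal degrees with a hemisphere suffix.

47.9583° N, 106.5000° E

Field O=14, N=13: +14·20° lon, +13·10° lat → SW at lon 100°, lat 40°.
Square 3, 7: +3·2° lon, +7·1° lat → SW at lon 106°, lat 47°.
Subsquare g=6, x=23: +6·0.0833333° lon, +23·0.0416667° lat → SW at lon 106.5°, lat 47.9583°.
latitude 47.9583° N, longitude 106.5000° E.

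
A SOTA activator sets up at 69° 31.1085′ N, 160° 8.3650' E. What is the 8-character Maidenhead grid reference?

RP09bm64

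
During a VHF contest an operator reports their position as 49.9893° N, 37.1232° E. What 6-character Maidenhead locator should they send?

Offset from 180°W / 90°S: lon 217.1232°, lat 139.9893°.
Field: 217.1232/20 → 10 → K, 139.9893/10 → 13 → N; chars KN.
Square: 17.1232/2 → 8, 9.9893/1 → 9; chars 89.
Subsquare: 1.1232/0.0833333 → 13 → n, 0.9893/0.0416667 → 23 → x; chars nx.

KN89nx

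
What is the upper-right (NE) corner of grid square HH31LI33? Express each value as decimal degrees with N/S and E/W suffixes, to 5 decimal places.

18.65000° S, 33.05000° W

Field H=7, H=7: +7·20° lon, +7·10° lat → SW at lon -40°, lat -20°.
Square 3, 1: +3·2° lon, +1·1° lat → SW at lon -34°, lat -19°.
Subsquare l=11, i=8: +11·0.0833333° lon, +8·0.0416667° lat → SW at lon -33.0833°, lat -18.6667°.
Extended square 3, 3: +3·0.00833333° lon, +3·0.00416667° lat → SW at lon -33.0583°, lat -18.6542°.
Cell spans 0.00833333° lon × 0.00416667° lat. NE corner is SW corner plus one full cell.
latitude 18.65000° S, longitude 33.05000° W.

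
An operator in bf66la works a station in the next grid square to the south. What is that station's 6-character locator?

BF65lx

Latitude subsquare a = 0; −1 → -1, wraps to 23 = x, carry into square.
Latitude square 6; −1 → 5.
The longitude characters are unchanged.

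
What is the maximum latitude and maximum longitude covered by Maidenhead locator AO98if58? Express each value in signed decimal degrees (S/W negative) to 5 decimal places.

58.24583, -161.28333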